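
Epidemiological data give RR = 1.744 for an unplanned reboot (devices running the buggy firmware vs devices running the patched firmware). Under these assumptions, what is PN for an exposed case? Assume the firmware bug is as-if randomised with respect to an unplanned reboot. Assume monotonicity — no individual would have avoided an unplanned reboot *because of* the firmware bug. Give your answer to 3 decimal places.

Under exogeneity and monotonicity, PN = (RR − 1) / RR = 1 − 1/RR.
PN = (1.744 − 1) / 1.744 = 0.744 / 1.744 ≈ 0.4266

PN ≈ 0.427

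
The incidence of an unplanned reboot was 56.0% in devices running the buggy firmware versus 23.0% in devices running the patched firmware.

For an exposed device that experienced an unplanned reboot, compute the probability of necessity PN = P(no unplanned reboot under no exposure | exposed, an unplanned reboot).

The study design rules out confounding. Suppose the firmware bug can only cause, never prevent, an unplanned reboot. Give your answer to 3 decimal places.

p₁ = 0.56, p₀ = 0.23.
Under exogeneity and monotonicity, PN = (p₁ − p₀) / p₁.
PN = (0.56 − 0.23) / 0.56 = 0.33 / 0.56 ≈ 0.5893

PN ≈ 0.589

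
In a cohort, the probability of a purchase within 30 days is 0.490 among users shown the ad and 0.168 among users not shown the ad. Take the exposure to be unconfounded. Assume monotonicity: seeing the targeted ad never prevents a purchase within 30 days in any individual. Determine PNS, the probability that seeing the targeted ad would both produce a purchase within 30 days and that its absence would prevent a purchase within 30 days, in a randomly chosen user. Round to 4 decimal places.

Let p₁ = 0.49, p₀ = 0.168.
Under exogeneity and monotonicity, PNS = p₁ − p₀.
PNS = 0.49 − 0.168 = 0.322

PNS ≈ 0.3220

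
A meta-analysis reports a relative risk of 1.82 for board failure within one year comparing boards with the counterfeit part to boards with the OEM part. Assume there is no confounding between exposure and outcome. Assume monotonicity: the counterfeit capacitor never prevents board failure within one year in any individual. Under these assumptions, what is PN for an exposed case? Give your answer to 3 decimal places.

PN ≈ 0.451

Under exogeneity and monotonicity, PN = (RR − 1) / RR = 1 − 1/RR.
PN = (1.82 − 1) / 1.82 = 0.82 / 1.82 ≈ 0.4505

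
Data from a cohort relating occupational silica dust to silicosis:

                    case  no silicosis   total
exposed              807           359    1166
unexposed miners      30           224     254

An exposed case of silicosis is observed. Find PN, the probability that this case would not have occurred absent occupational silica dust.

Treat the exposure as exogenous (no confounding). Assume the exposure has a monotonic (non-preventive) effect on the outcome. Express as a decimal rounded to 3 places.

p₁ = P(outcome | exposed) = 807/1166 = 0.69211
p₀ = P(outcome | unexposed) = 30/254 = 0.11811
Under exogeneity and monotonicity, PN = (p₁ − p₀) / p₁.
PN = (0.69211 − 0.11811) / 0.69211 = 0.574 / 0.69211 ≈ 0.8293

PN ≈ 0.829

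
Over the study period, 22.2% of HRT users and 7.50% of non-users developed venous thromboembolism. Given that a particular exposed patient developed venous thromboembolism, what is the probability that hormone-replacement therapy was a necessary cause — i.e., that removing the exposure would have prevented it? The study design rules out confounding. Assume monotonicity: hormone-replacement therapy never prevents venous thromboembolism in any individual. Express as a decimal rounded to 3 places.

PN ≈ 0.662

p₁ = 0.222, p₀ = 0.075.
Under exogeneity and monotonicity, PN = (p₁ − p₀) / p₁.
PN = (0.222 − 0.075) / 0.222 = 0.147 / 0.222 ≈ 0.6622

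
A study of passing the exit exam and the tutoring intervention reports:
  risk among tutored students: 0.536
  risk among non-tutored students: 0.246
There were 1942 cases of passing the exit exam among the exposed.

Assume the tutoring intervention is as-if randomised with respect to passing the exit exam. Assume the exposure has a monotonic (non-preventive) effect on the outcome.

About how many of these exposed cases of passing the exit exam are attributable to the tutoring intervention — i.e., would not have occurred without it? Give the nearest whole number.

Let p₁ = 0.536, p₀ = 0.246.
PN = (p₁ − p₀)/p₁ = (0.536 − 0.246) / 0.536 ≈ 0.54104.
Attributable cases ≈ PN × (exposed cases) = 0.54104 × 1942 ≈ 1050.71.

about 1051 cases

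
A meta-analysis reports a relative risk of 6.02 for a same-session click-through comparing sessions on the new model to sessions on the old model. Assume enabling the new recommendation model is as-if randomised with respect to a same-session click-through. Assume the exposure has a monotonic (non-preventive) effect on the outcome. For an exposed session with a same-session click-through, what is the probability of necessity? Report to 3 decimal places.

PN ≈ 0.834

Under exogeneity and monotonicity, PN = (RR − 1) / RR = 1 − 1/RR.
PN = (6.02 − 1) / 6.02 = 5.02 / 6.02 ≈ 0.8339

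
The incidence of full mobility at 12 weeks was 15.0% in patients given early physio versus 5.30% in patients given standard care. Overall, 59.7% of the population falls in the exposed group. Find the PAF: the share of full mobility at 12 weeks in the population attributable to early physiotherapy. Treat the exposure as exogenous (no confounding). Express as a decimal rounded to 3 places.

PAF ≈ 0.522

p₁ = 0.15, p₀ = 0.053.
Overall risk P(Y=1) = π·p₁ + (1−π)·p₀ = 0.597×0.15 + 0.403×0.053 = 0.11091.
Under exogeneity, PAF = [P(Y=1) − p₀] / P(Y=1).
PAF = (0.11091 − 0.053) / 0.11091 ≈ 0.5221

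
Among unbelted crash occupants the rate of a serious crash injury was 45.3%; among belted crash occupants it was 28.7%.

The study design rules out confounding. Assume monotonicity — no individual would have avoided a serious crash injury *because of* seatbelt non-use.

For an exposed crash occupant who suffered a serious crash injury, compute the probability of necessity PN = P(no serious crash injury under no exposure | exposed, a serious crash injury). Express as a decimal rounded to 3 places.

p₁ = 0.453, p₀ = 0.287.
Under exogeneity and monotonicity, PN = (p₁ − p₀) / p₁.
PN = (0.453 − 0.287) / 0.453 = 0.166 / 0.453 ≈ 0.3664

PN ≈ 0.366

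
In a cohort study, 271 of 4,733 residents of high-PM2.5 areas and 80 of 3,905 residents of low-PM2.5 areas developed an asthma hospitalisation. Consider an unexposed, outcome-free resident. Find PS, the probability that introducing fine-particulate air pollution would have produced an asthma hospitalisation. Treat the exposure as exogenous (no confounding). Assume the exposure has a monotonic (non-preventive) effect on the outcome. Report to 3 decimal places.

PS ≈ 0.038

p₁ = P(outcome | exposed) = 271/4733 = 0.057258
p₀ = P(outcome | unexposed) = 80/3905 = 0.020487
Under exogeneity and monotonicity, PS = (p₁ − p₀) / (1 − p₀).
PS = (0.057258 − 0.020487) / (1 − 0.020487) = 0.036771 / 0.97951 ≈ 0.0375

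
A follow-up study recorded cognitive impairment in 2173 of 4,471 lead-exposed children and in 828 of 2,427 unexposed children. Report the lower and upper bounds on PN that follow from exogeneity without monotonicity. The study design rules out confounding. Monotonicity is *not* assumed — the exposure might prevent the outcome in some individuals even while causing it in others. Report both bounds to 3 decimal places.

0.298 ≤ PN ≤ 1.000

p₁ = P(outcome | exposed) = 2173/4471 = 0.48602
p₀ = P(outcome | unexposed) = 828/2427 = 0.34116
Under exogeneity alone the bounds on PN are max{0,(p₁−p₀)/p₁} ≤ PN ≤ min{1,(1−p₀)/p₁}.
  lower = (p₁ − p₀)/p₁ = 0.14486 / 0.48602 ≈ 0.2981
  upper = min{1, (1 − p₀)/p₁} = 0.65884 / 0.48602 ≈ 1.3556 → capped at 1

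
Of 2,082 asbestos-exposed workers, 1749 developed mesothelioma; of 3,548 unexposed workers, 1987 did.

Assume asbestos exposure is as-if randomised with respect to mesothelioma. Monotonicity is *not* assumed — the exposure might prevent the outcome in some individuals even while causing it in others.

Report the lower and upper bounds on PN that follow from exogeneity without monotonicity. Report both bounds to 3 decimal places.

p₁ = P(outcome | exposed) = 1749/2082 = 0.84006
p₀ = P(outcome | unexposed) = 1987/3548 = 0.56003
Under exogeneity alone the bounds on PN are max{0,(p₁−p₀)/p₁} ≤ PN ≤ min{1,(1−p₀)/p₁}.
  lower = (p₁ − p₀)/p₁ = 0.28002 / 0.84006 ≈ 0.3333
  upper = min{1, (1 − p₀)/p₁} = 0.43997 / 0.84006 ≈ 0.5237

0.333 ≤ PN ≤ 0.524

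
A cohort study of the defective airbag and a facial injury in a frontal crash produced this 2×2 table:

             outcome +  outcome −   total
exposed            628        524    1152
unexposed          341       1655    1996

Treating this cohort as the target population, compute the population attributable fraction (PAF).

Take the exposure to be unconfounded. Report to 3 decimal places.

p₁ = P(outcome | exposed) = 628/1152 = 0.54514
p₀ = P(outcome | unexposed) = 341/1996 = 0.17084
Exposure prevalence π = 1152/3148 = 0.36595; overall risk P(Y=1) = 0.30781.
Under exogeneity, PAF = [P(Y=1) − p₀]/P(Y=1).
PAF = (0.30781 − 0.17084) / 0.30781 ≈ 0.4450

PAF ≈ 0.445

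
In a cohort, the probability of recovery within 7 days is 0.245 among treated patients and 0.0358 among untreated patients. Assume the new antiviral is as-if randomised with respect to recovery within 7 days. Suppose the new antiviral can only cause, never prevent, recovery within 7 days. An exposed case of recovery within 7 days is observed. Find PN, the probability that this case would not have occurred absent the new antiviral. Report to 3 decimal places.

PN ≈ 0.854

Let p₁ = 0.245, p₀ = 0.0358.
Under exogeneity and monotonicity, PN = (p₁ − p₀) / p₁.
PN = (0.245 − 0.0358) / 0.245 = 0.2092 / 0.245 ≈ 0.8539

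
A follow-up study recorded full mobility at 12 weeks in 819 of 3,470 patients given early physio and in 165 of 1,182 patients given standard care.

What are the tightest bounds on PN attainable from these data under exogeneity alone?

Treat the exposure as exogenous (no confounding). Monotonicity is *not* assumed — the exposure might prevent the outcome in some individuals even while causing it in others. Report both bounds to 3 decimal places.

p₁ = P(outcome | exposed) = 819/3470 = 0.23602
p₀ = P(outcome | unexposed) = 165/1182 = 0.13959
Under exogeneity alone the bounds on PN are max{0,(p₁−p₀)/p₁} ≤ PN ≤ min{1,(1−p₀)/p₁}.
  lower = (p₁ − p₀)/p₁ = 0.096429 / 0.23602 ≈ 0.4086
  upper = min{1, (1 − p₀)/p₁} = 0.86041 / 0.23602 ≈ 3.6454 → capped at 1

0.409 ≤ PN ≤ 1.000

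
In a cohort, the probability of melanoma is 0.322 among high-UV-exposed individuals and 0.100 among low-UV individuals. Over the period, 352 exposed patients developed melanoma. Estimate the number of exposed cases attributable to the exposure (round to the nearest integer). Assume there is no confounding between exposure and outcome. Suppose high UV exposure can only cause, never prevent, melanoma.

Let p₁ = 0.322, p₀ = 0.1.
PN = (p₁ − p₀)/p₁ = (0.322 − 0.1) / 0.322 ≈ 0.68944.
Attributable cases ≈ PN × (exposed cases) = 0.68944 × 352 ≈ 242.68.

about 243 cases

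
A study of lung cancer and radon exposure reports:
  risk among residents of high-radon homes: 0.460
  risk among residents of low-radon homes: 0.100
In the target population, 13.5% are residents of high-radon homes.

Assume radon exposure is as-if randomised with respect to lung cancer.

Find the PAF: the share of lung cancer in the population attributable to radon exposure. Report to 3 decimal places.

Let p₁ = 0.46, p₀ = 0.1.
Overall risk P(Y=1) = π·p₁ + (1−π)·p₀ = 0.135×0.46 + 0.865×0.1 = 0.1486.
Under exogeneity, PAF = [P(Y=1) − p₀] / P(Y=1).
PAF = (0.1486 − 0.1) / 0.1486 ≈ 0.3271

PAF ≈ 0.327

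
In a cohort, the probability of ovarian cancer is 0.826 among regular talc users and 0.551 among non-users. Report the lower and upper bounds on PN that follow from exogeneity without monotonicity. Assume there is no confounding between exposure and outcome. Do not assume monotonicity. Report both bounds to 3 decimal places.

Let p₁ = 0.826, p₀ = 0.551.
Under exogeneity alone the bounds on PN are max{0,(p₁−p₀)/p₁} ≤ PN ≤ min{1,(1−p₀)/p₁}.
  lower = (p₁ − p₀)/p₁ = 0.275 / 0.826 ≈ 0.3329
  upper = min{1, (1 − p₀)/p₁} = 0.449 / 0.826 ≈ 0.5436

0.333 ≤ PN ≤ 0.544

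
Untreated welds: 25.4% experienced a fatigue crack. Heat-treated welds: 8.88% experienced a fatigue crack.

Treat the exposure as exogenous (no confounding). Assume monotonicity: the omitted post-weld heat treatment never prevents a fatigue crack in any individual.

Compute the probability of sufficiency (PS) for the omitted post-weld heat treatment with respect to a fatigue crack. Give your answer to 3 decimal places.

PS ≈ 0.181

p₁ = 0.254, p₀ = 0.0888.
Under exogeneity and monotonicity, PS = (p₁ − p₀) / (1 − p₀).
PS = (0.254 − 0.0888) / (1 − 0.0888) = 0.1652 / 0.9112 ≈ 0.1813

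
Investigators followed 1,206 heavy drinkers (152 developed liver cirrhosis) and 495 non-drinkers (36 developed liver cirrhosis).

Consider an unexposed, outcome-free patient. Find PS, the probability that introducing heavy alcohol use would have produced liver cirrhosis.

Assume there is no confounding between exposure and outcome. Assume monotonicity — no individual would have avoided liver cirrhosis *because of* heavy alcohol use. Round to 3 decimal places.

p₁ = P(outcome | exposed) = 152/1206 = 0.12604
p₀ = P(outcome | unexposed) = 36/495 = 0.072727
Under exogeneity and monotonicity, PS = (p₁ − p₀) / (1 − p₀).
PS = (0.12604 − 0.072727) / (1 − 0.072727) = 0.053309 / 0.92727 ≈ 0.0575

PS ≈ 0.057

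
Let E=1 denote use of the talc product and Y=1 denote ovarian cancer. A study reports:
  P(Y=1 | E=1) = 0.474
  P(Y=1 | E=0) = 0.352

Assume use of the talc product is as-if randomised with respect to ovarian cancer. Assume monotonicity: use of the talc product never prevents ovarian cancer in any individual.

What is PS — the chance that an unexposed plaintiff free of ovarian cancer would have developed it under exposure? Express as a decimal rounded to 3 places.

PS ≈ 0.188

Let p₁ = 0.474, p₀ = 0.352.
Under exogeneity and monotonicity, PS = (p₁ − p₀) / (1 − p₀).
PS = (0.474 − 0.352) / (1 − 0.352) = 0.122 / 0.648 ≈ 0.1883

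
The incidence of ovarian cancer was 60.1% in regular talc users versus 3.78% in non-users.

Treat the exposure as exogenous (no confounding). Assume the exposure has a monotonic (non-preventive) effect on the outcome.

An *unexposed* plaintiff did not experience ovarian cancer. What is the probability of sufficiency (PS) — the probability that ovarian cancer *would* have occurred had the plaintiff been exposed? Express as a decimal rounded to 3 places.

PS ≈ 0.585

p₁ = 0.601, p₀ = 0.0378.
Under exogeneity and monotonicity, PS = (p₁ − p₀) / (1 − p₀).
PS = (0.601 − 0.0378) / (1 − 0.0378) = 0.5632 / 0.9622 ≈ 0.5853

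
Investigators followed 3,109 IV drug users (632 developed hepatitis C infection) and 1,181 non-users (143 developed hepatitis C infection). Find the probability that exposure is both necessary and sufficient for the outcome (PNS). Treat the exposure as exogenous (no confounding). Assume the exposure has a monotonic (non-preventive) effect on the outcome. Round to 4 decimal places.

PNS ≈ 0.0822

p₁ = P(outcome | exposed) = 632/3109 = 0.20328
p₀ = P(outcome | unexposed) = 143/1181 = 0.12108
Under exogeneity and monotonicity, PNS = p₁ − p₀.
PNS = 0.20328 − 0.12108 = 0.082197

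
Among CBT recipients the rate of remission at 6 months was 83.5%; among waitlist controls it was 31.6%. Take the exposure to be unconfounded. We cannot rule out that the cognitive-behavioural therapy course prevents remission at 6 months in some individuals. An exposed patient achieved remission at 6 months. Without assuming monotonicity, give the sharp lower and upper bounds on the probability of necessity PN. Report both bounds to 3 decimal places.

p₁ = 0.835, p₀ = 0.316.
Under exogeneity alone the bounds on PN are max{0,(p₁−p₀)/p₁} ≤ PN ≤ min{1,(1−p₀)/p₁}.
  lower = (p₁ − p₀)/p₁ = 0.519 / 0.835 ≈ 0.6216
  upper = min{1, (1 − p₀)/p₁} = 0.684 / 0.835 ≈ 0.8192

0.622 ≤ PN ≤ 0.819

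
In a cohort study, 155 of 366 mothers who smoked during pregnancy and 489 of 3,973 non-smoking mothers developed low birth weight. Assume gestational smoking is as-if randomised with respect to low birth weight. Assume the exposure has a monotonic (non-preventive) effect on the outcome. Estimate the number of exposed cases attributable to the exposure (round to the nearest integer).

about 110 cases

p₁ = P(outcome | exposed) = 155/366 = 0.4235
p₀ = P(outcome | unexposed) = 489/3973 = 0.12308
PN = (p₁ − p₀)/p₁ = (0.4235 − 0.12308) / 0.4235 ≈ 0.70937.
Attributable cases ≈ PN × (exposed cases) = 0.70937 × 155 ≈ 109.95.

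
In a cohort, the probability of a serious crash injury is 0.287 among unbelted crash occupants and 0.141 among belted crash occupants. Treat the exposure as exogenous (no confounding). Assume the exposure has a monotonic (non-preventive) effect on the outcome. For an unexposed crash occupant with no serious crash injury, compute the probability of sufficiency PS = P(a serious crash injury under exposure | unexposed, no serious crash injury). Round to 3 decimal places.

Let p₁ = 0.287, p₀ = 0.141.
Under exogeneity and monotonicity, PS = (p₁ − p₀) / (1 − p₀).
PS = (0.287 − 0.141) / (1 − 0.141) = 0.146 / 0.859 ≈ 0.1700

PS ≈ 0.170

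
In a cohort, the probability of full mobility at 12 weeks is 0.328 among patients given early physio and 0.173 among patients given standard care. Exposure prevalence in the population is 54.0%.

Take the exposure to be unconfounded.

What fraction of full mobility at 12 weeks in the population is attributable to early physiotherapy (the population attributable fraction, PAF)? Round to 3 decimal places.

Let p₁ = 0.328, p₀ = 0.173.
Overall risk P(Y=1) = π·p₁ + (1−π)·p₀ = 0.54×0.328 + 0.46×0.173 = 0.2567.
Under exogeneity, PAF = [P(Y=1) − p₀] / P(Y=1).
PAF = (0.2567 − 0.173) / 0.2567 ≈ 0.3261

PAF ≈ 0.326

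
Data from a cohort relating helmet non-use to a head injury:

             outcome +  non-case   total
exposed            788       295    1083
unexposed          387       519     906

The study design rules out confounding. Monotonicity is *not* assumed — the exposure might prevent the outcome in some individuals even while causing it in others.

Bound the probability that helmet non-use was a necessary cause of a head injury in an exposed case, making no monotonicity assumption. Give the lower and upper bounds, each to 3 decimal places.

0.413 ≤ PN ≤ 0.787

p₁ = P(outcome | exposed) = 788/1083 = 0.72761
p₀ = P(outcome | unexposed) = 387/906 = 0.42715
Under exogeneity alone the bounds on PN are max{0,(p₁−p₀)/p₁} ≤ PN ≤ min{1,(1−p₀)/p₁}.
  lower = (p₁ − p₀)/p₁ = 0.30046 / 0.72761 ≈ 0.4129
  upper = min{1, (1 − p₀)/p₁} = 0.57285 / 0.72761 ≈ 0.7873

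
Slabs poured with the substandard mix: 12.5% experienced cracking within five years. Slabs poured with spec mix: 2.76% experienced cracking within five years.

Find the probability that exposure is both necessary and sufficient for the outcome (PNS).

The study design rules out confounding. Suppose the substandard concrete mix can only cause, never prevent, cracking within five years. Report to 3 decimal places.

p₁ = 0.125, p₀ = 0.0276.
Under exogeneity and monotonicity, PNS = p₁ − p₀.
PNS = 0.125 − 0.0276 = 0.0974

PNS ≈ 0.097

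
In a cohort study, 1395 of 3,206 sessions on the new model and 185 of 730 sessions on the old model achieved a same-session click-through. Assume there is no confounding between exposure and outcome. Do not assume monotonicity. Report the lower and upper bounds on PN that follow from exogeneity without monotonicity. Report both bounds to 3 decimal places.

p₁ = P(outcome | exposed) = 1395/3206 = 0.43512
p₀ = P(outcome | unexposed) = 185/730 = 0.25342
Under exogeneity alone the bounds on PN are max{0,(p₁−p₀)/p₁} ≤ PN ≤ min{1,(1−p₀)/p₁}.
  lower = (p₁ − p₀)/p₁ = 0.1817 / 0.43512 ≈ 0.4176
  upper = min{1, (1 − p₀)/p₁} = 0.74658 / 0.43512 ≈ 1.7158 → capped at 1

0.418 ≤ PN ≤ 1.000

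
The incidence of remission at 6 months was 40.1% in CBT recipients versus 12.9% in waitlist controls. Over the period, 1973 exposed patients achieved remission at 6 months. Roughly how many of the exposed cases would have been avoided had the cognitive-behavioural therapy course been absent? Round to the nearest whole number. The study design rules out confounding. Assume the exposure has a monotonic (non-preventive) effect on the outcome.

p₁ = 0.401, p₀ = 0.129.
PN = (p₁ − p₀)/p₁ = (0.401 − 0.129) / 0.401 ≈ 0.67830.
Attributable cases ≈ PN × (exposed cases) = 0.67830 × 1973 ≈ 1338.29.

about 1338 cases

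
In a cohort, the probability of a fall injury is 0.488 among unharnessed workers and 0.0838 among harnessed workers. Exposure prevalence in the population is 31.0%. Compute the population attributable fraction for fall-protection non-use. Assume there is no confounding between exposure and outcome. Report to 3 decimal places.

Let p₁ = 0.488, p₀ = 0.0838.
Overall risk P(Y=1) = π·p₁ + (1−π)·p₀ = 0.31×0.488 + 0.69×0.0838 = 0.2091.
Under exogeneity, PAF = [P(Y=1) − p₀] / P(Y=1).
PAF = (0.2091 − 0.0838) / 0.2091 ≈ 0.5992

PAF ≈ 0.599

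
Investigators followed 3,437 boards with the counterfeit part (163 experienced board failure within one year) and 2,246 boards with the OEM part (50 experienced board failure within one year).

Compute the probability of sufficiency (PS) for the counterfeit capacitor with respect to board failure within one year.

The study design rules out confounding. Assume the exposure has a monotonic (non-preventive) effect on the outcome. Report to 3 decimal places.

p₁ = P(outcome | exposed) = 163/3437 = 0.047425
p₀ = P(outcome | unexposed) = 50/2246 = 0.022262
Under exogeneity and monotonicity, PS = (p₁ − p₀) / (1 − p₀).
PS = (0.047425 − 0.022262) / (1 − 0.022262) = 0.025163 / 0.97774 ≈ 0.0257

PS ≈ 0.026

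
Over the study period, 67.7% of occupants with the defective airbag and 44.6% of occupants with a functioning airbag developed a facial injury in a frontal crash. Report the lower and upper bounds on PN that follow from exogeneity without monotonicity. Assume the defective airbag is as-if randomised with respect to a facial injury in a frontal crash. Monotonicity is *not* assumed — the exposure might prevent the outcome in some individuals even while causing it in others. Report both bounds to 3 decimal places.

0.341 ≤ PN ≤ 0.818

p₁ = 0.677, p₀ = 0.446.
Under exogeneity alone the bounds on PN are max{0,(p₁−p₀)/p₁} ≤ PN ≤ min{1,(1−p₀)/p₁}.
  lower = (p₁ − p₀)/p₁ = 0.231 / 0.677 ≈ 0.3412
  upper = min{1, (1 − p₀)/p₁} = 0.554 / 0.677 ≈ 0.8183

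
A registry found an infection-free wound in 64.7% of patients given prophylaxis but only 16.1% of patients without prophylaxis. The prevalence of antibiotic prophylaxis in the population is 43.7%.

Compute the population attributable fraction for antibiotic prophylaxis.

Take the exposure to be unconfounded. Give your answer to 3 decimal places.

p₁ = 0.647, p₀ = 0.161.
Overall risk P(Y=1) = π·p₁ + (1−π)·p₀ = 0.437×0.647 + 0.563×0.161 = 0.37338.
Under exogeneity, PAF = [P(Y=1) − p₀] / P(Y=1).
PAF = (0.37338 − 0.161) / 0.37338 ≈ 0.5688

PAF ≈ 0.569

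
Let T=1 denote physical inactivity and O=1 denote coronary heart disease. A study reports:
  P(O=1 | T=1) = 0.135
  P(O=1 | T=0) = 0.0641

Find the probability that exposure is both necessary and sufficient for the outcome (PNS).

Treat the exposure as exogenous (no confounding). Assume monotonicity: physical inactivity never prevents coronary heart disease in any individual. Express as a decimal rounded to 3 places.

Let p₁ = 0.135, p₀ = 0.0641.
Under exogeneity and monotonicity, PNS = p₁ − p₀.
PNS = 0.135 − 0.0641 = 0.0709

PNS ≈ 0.071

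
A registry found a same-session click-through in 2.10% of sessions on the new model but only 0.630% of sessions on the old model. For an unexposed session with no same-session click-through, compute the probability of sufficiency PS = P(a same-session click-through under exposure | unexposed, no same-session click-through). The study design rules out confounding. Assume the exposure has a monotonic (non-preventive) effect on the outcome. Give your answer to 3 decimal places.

p₁ = 0.021, p₀ = 0.0063.
Under exogeneity and monotonicity, PS = (p₁ − p₀) / (1 − p₀).
PS = (0.021 − 0.0063) / (1 − 0.0063) = 0.0147 / 0.9937 ≈ 0.0148

PS ≈ 0.015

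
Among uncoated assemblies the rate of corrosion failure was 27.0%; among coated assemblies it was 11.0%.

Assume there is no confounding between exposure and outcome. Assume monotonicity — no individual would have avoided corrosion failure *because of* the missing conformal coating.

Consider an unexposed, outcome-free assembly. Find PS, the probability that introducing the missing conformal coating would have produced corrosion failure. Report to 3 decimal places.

p₁ = 0.27, p₀ = 0.11.
Under exogeneity and monotonicity, PS = (p₁ − p₀) / (1 − p₀).
PS = (0.27 − 0.11) / (1 − 0.11) = 0.16 / 0.89 ≈ 0.1798

PS ≈ 0.180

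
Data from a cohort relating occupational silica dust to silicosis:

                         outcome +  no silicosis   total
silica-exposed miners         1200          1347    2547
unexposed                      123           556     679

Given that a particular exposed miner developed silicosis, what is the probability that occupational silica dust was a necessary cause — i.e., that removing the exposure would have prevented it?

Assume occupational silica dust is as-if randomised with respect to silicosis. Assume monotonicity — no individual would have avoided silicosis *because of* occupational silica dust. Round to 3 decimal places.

PN ≈ 0.616

p₁ = P(outcome | exposed) = 1200/2547 = 0.47114
p₀ = P(outcome | unexposed) = 123/679 = 0.18115
Under exogeneity and monotonicity, PN = (p₁ − p₀) / p₁.
PN = (0.47114 − 0.18115) / 0.47114 = 0.28999 / 0.47114 ≈ 0.6155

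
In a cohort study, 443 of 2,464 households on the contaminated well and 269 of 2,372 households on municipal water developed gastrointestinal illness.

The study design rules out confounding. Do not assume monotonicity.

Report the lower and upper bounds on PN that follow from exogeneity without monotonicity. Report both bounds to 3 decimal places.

0.369 ≤ PN ≤ 1.000

p₁ = P(outcome | exposed) = 443/2464 = 0.17979
p₀ = P(outcome | unexposed) = 269/2372 = 0.11341
Under exogeneity alone the bounds on PN are max{0,(p₁−p₀)/p₁} ≤ PN ≤ min{1,(1−p₀)/p₁}.
  lower = (p₁ − p₀)/p₁ = 0.066383 / 0.17979 ≈ 0.3692
  upper = min{1, (1 − p₀)/p₁} = 0.88659 / 0.17979 ≈ 4.9313 → capped at 1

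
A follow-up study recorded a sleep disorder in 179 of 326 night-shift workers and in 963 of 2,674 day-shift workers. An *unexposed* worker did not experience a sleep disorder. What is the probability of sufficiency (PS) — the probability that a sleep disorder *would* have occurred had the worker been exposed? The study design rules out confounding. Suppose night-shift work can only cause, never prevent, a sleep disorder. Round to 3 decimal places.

p₁ = P(outcome | exposed) = 179/326 = 0.54908
p₀ = P(outcome | unexposed) = 963/2674 = 0.36013
Under exogeneity and monotonicity, PS = (p₁ − p₀) / (1 − p₀).
PS = (0.54908 − 0.36013) / (1 − 0.36013) = 0.18895 / 0.63987 ≈ 0.2953

PS ≈ 0.295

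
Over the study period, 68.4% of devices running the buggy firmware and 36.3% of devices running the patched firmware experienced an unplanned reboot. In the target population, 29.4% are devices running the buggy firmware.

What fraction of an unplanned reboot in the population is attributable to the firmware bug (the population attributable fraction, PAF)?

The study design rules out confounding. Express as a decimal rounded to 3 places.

p₁ = 0.684, p₀ = 0.363.
Overall risk P(Y=1) = π·p₁ + (1−π)·p₀ = 0.294×0.684 + 0.706×0.363 = 0.45737.
Under exogeneity, PAF = [P(Y=1) − p₀] / P(Y=1).
PAF = (0.45737 − 0.363) / 0.45737 ≈ 0.2063

PAF ≈ 0.206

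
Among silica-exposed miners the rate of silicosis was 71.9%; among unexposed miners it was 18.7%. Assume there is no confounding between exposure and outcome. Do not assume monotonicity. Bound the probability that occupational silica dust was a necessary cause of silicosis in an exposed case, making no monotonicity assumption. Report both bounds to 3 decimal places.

p₁ = 0.719, p₀ = 0.187.
Under exogeneity alone the bounds on PN are max{0,(p₁−p₀)/p₁} ≤ PN ≤ min{1,(1−p₀)/p₁}.
  lower = (p₁ − p₀)/p₁ = 0.532 / 0.719 ≈ 0.7399
  upper = min{1, (1 − p₀)/p₁} = 0.813 / 0.719 ≈ 1.1307 → capped at 1

0.740 ≤ PN ≤ 1.000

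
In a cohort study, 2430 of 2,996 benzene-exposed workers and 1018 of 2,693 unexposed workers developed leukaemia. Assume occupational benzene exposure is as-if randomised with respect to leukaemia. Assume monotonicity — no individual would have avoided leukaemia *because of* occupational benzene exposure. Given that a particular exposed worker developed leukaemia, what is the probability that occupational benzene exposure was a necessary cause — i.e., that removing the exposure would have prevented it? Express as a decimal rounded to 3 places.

p₁ = P(outcome | exposed) = 2430/2996 = 0.81108
p₀ = P(outcome | unexposed) = 1018/2693 = 0.37802
Under exogeneity and monotonicity, PN = (p₁ − p₀) / p₁.
PN = (0.81108 − 0.37802) / 0.81108 = 0.43306 / 0.81108 ≈ 0.5339

PN ≈ 0.534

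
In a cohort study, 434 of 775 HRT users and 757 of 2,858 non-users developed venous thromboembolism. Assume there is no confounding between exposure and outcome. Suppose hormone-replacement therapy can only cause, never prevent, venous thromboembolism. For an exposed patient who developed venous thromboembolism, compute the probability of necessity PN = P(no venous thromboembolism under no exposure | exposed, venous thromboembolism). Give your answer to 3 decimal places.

p₁ = P(outcome | exposed) = 434/775 = 0.56
p₀ = P(outcome | unexposed) = 757/2858 = 0.26487
Under exogeneity and monotonicity, PN = (p₁ − p₀) / p₁.
PN = (0.56 − 0.26487) / 0.56 = 0.29513 / 0.56 ≈ 0.5270

PN ≈ 0.527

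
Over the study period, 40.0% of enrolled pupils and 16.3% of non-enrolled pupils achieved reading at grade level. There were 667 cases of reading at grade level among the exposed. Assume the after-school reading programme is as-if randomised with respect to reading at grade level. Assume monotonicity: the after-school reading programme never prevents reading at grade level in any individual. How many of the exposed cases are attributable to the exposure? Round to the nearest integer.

about 395 cases

p₁ = 0.4, p₀ = 0.163.
PN = (p₁ − p₀)/p₁ = (0.4 − 0.163) / 0.4 ≈ 0.59250.
Attributable cases ≈ PN × (exposed cases) = 0.59250 × 667 ≈ 395.20.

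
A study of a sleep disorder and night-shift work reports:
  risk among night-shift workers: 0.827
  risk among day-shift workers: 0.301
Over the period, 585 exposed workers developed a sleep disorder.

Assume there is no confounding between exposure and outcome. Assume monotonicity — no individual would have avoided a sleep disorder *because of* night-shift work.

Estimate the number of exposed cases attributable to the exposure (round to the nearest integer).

about 372 cases

Let p₁ = 0.827, p₀ = 0.301.
PN = (p₁ − p₀)/p₁ = (0.827 − 0.301) / 0.827 ≈ 0.63603.
Attributable cases ≈ PN × (exposed cases) = 0.63603 × 585 ≈ 372.08.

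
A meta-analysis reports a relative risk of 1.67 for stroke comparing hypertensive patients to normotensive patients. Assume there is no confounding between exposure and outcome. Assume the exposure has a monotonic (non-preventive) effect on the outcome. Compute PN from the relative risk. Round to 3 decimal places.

PN ≈ 0.401

Under exogeneity and monotonicity, PN = (RR − 1) / RR = 1 − 1/RR.
PN = (1.67 − 1) / 1.67 = 0.67 / 1.67 ≈ 0.4012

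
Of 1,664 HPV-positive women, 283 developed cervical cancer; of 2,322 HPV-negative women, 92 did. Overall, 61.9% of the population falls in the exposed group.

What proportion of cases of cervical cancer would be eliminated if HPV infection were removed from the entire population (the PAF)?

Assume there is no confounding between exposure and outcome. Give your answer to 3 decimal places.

PAF ≈ 0.671

p₁ = P(outcome | exposed) = 283/1664 = 0.17007
p₀ = P(outcome | unexposed) = 92/2322 = 0.039621
Overall risk P(Y=1) = π·p₁ + (1−π)·p₀ = 0.619×0.17007 + 0.381×0.039621 = 0.12037.
Under exogeneity, PAF = [P(Y=1) − p₀] / P(Y=1).
PAF = (0.12037 − 0.039621) / 0.12037 ≈ 0.6708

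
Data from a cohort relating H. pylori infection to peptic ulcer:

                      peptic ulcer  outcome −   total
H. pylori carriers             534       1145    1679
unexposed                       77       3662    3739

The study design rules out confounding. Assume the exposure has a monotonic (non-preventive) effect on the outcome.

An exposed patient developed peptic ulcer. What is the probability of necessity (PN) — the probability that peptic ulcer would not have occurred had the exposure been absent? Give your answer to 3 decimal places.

PN ≈ 0.935

p₁ = P(outcome | exposed) = 534/1679 = 0.31805
p₀ = P(outcome | unexposed) = 77/3739 = 0.020594
Under exogeneity and monotonicity, PN = (p₁ − p₀) / p₁.
PN = (0.31805 − 0.020594) / 0.31805 = 0.29745 / 0.31805 ≈ 0.9352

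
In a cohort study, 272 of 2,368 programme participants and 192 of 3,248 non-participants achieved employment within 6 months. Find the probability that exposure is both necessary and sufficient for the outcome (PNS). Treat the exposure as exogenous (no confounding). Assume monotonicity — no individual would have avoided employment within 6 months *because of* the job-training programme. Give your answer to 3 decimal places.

p₁ = P(outcome | exposed) = 272/2368 = 0.11486
p₀ = P(outcome | unexposed) = 192/3248 = 0.059113
Under exogeneity and monotonicity, PNS = p₁ − p₀.
PNS = 0.11486 − 0.059113 = 0.055752

PNS ≈ 0.056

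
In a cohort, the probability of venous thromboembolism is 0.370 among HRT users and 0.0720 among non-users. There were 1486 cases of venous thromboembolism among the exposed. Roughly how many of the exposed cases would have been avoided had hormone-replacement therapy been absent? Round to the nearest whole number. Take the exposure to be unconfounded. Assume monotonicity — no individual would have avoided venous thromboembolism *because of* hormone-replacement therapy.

Let p₁ = 0.37, p₀ = 0.072.
PN = (p₁ − p₀)/p₁ = (0.37 − 0.072) / 0.37 ≈ 0.80541.
Attributable cases ≈ PN × (exposed cases) = 0.80541 × 1486 ≈ 1196.83.

about 1197 cases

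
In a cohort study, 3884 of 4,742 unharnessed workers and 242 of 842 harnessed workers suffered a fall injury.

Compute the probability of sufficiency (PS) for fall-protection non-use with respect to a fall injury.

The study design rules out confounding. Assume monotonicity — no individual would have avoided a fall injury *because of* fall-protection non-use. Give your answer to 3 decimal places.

PS ≈ 0.746

p₁ = P(outcome | exposed) = 3884/4742 = 0.81906
p₀ = P(outcome | unexposed) = 242/842 = 0.28741
Under exogeneity and monotonicity, PS = (p₁ − p₀) / (1 − p₀).
PS = (0.81906 − 0.28741) / (1 − 0.28741) = 0.53165 / 0.71259 ≈ 0.7461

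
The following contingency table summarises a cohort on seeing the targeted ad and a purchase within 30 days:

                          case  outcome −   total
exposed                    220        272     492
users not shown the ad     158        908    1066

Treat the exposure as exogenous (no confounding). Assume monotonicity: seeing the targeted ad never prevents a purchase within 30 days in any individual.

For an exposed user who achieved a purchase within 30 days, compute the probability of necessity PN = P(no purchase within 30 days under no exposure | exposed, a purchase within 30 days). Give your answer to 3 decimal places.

PN ≈ 0.669

p₁ = P(outcome | exposed) = 220/492 = 0.44715
p₀ = P(outcome | unexposed) = 158/1066 = 0.14822
Under exogeneity and monotonicity, PN = (p₁ − p₀) / p₁.
PN = (0.44715 − 0.14822) / 0.44715 = 0.29894 / 0.44715 ≈ 0.6685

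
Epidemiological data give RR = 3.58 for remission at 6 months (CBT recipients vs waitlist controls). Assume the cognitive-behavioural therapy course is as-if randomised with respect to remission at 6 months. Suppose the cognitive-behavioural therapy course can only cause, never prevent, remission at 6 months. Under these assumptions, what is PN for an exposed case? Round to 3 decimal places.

PN ≈ 0.721

Under exogeneity and monotonicity, PN = (RR − 1) / RR = 1 − 1/RR.
PN = (3.58 − 1) / 3.58 = 2.58 / 3.58 ≈ 0.7207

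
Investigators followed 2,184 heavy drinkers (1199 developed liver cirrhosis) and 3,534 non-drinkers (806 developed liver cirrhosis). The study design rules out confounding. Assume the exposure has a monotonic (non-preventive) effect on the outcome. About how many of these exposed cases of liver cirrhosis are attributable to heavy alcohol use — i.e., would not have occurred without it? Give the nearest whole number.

p₁ = P(outcome | exposed) = 1199/2184 = 0.54899
p₀ = P(outcome | unexposed) = 806/3534 = 0.22807
PN = (p₁ − p₀)/p₁ = (0.54899 − 0.22807) / 0.54899 ≈ 0.58457.
Attributable cases ≈ PN × (exposed cases) = 0.58457 × 1199 ≈ 700.89.

about 701 cases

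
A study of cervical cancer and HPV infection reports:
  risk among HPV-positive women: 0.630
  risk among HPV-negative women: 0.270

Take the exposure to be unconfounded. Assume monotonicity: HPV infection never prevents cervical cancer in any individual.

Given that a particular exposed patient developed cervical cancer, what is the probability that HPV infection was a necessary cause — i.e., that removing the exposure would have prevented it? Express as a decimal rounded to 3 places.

PN ≈ 0.571

Let p₁ = 0.63, p₀ = 0.27.
Under exogeneity and monotonicity, PN = (p₁ − p₀) / p₁.
PN = (0.63 − 0.27) / 0.63 = 0.36 / 0.63 ≈ 0.5714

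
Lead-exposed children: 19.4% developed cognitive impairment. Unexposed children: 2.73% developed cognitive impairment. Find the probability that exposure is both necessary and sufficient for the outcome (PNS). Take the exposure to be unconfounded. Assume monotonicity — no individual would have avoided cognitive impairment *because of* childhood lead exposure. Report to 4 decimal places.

PNS ≈ 0.1667

p₁ = 0.194, p₀ = 0.0273.
Under exogeneity and monotonicity, PNS = p₁ − p₀.
PNS = 0.194 − 0.0273 = 0.1667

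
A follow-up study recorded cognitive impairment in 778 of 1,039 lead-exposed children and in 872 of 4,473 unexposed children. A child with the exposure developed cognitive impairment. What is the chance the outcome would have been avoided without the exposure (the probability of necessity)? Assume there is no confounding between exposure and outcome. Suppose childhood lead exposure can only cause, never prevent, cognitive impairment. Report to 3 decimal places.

PN ≈ 0.740

p₁ = P(outcome | exposed) = 778/1039 = 0.7488
p₀ = P(outcome | unexposed) = 872/4473 = 0.19495
Under exogeneity and monotonicity, PN = (p₁ − p₀) / p₁.
PN = (0.7488 − 0.19495) / 0.7488 = 0.55385 / 0.7488 ≈ 0.7397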